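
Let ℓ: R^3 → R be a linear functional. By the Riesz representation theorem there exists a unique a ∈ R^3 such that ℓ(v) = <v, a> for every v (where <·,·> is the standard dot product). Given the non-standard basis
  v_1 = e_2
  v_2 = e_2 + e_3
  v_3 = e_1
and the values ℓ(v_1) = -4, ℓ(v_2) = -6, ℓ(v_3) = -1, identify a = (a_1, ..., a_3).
a = (-1, -4, -2)

Write a = (a_1, ..., a_3) in the standard basis. For each basis vector v_i, ℓ(v_i) = <v_i, a> is a linear equation in the a_j's. Collect the n equations into a matrix system V a = ℓ, where row i of V is v_i (expressed in the standard basis). Since V is invertible (lower-triangular with 1s on the diagonal, up to permutation), solve by back-substitution:
  V =
[[0, 1, 0],
 [0, 1, 1],
 [1, 0, 0]]
  V a = (-4, -6, -1)
Solving gives a = (-1, -4, -2).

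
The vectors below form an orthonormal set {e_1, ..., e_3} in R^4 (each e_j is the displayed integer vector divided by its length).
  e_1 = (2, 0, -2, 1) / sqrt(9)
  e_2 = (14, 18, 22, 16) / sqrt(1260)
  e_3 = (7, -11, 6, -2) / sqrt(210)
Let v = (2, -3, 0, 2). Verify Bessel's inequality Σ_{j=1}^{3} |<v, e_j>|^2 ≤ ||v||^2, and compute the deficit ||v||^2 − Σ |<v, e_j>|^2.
Σ |<v, e_j>|^2 = 77/6; ||v||^2 = 17; deficit = 25/6

Write each e_j = u_j / sqrt(<u_j, u_j>) where u_j is the displayed integer vector. Then <v, e_j> = <v, u_j> / sqrt(<u_j, u_j>), so |<v, e_j>|^2 = <v, u_j>^2 / <u_j, u_j>.
Coefficients: <v, e_1> = 6/sqrt(9), <v, e_2> = 6/sqrt(1260), <v, e_3> = 43/sqrt(210).
Square and sum: Σ |<v, e_j>|^2 = 77/6.
Compute ||v||^2 = v·v = 17.
Deficit = 17 − 77/6 = 25/6 ≥ 0, confirming Bessel's inequality. (The deficit equals ||v − Σ <v,e_j> e_j||^2, the squared distance from v to span{e_j}.)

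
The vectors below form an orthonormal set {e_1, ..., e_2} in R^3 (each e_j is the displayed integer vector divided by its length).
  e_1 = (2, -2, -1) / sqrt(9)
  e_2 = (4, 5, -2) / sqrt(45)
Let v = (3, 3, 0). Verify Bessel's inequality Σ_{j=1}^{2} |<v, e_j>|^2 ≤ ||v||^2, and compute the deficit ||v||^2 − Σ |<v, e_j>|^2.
Σ |<v, e_j>|^2 = 81/5; ||v||^2 = 18; deficit = 9/5

Write each e_j = u_j / sqrt(<u_j, u_j>) where u_j is the displayed integer vector. Then <v, e_j> = <v, u_j> / sqrt(<u_j, u_j>), so |<v, e_j>|^2 = <v, u_j>^2 / <u_j, u_j>.
Coefficients: <v, e_1> = 0/sqrt(9), <v, e_2> = 27/sqrt(45).
Square and sum: Σ |<v, e_j>|^2 = 81/5.
Compute ||v||^2 = v·v = 18.
Deficit = 18 − 81/5 = 9/5 ≥ 0, confirming Bessel's inequality. (The deficit equals ||v − Σ <v,e_j> e_j||^2, the squared distance from v to span{e_j}.)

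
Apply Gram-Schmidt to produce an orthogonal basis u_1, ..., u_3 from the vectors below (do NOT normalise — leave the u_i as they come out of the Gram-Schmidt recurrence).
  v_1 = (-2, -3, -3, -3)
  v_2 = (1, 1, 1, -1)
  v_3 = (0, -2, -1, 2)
Orthogonal basis:
  u_1 = (-2, -3, -3, -3)
  u_2 = (21/31, 16/31, 16/31, -46/31)
  u_3 = (38/33, -97/99, 2/99, 19/99)

Apply the Gram-Schmidt recurrence
  u_1 = v_1
  u_i = v_i − Σ_{j<i} ((v_i · u_j) / (u_j · u_j)) · u_j.

Step by step this gives:
  u_1 = (-2, -3, -3, -3)
  u_2 = (21/31, 16/31, 16/31, -46/31)
  u_3 = (38/33, -97/99, 2/99, 19/99)

Orthogonality check:
  u_2 · u_1 = 0 (should be 0)
  u_3 · u_1 = 0 (should be 0)
  u_3 · u_2 = 0 (should be 0)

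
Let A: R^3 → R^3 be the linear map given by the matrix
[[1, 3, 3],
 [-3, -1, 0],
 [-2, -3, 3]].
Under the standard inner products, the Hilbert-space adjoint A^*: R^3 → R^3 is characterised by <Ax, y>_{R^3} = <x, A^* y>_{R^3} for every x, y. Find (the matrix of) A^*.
A^* = A^T =
[[1, -3, -2],
 [3, -1, -3],
 [3, 0, 3]]

For real matrices with standard dot products, the defining identity <Ax, y> = <x, A^* y> gives (Ax)^T y = x^T (A^*) y, i.e. x^T A^T y = x^T (A^*) y. Since this holds for all x, y, we must have A^* = A^T. Therefore
A^* =
[[1, -3, -2],
 [3, -1, -3],
 [3, 0, 3]].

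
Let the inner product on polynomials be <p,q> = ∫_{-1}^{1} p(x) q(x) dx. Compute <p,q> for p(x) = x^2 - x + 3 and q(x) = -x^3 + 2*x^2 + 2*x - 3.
<p,q> = -242/15

Expand the product: p(x)·q(x) = -x^5 + 3*x^4 - 3*x^3 + x^2 + 9*x - 9.
∫_{-1}^{1} of each monomial x^k gives [2/(k+1) if k even, 0 if k odd]. Integrating term-by-term (or equivalently evaluating the antiderivative F(x) = -x^6/6 + 3*x^5/5 - 3*x^4/4 + x^3/3 + 9*x^2/2 - 9*x at the endpoints):
  F(1) − F(−1) = -269/60 − (233/20) = -242/15.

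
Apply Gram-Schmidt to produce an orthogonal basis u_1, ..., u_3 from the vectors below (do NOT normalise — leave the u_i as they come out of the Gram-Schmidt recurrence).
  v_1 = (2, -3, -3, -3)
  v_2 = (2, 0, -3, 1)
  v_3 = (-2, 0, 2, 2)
Orthogonal basis:
  u_1 = (2, -3, -3, -3)
  u_2 = (42/31, 30/31, -63/31, 61/31)
  u_3 = (-102/167, -216/167, -14/167, 162/167)

Apply the Gram-Schmidt recurrence
  u_1 = v_1
  u_i = v_i − Σ_{j<i} ((v_i · u_j) / (u_j · u_j)) · u_j.

Step by step this gives:
  u_1 = (2, -3, -3, -3)
  u_2 = (42/31, 30/31, -63/31, 61/31)
  u_3 = (-102/167, -216/167, -14/167, 162/167)

Orthogonality check:
  u_2 · u_1 = 0 (should be 0)
  u_3 · u_1 = 0 (should be 0)
  u_3 · u_2 = 0 (should be 0)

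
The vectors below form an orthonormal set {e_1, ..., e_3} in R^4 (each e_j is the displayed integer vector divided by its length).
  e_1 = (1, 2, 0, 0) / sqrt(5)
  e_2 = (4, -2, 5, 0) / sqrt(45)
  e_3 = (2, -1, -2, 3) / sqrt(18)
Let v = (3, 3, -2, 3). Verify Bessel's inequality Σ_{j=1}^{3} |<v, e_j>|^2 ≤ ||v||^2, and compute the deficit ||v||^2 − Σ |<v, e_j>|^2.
Σ |<v, e_j>|^2 = 277/9; ||v||^2 = 31; deficit = 2/9

Write each e_j = u_j / sqrt(<u_j, u_j>) where u_j is the displayed integer vector. Then <v, e_j> = <v, u_j> / sqrt(<u_j, u_j>), so |<v, e_j>|^2 = <v, u_j>^2 / <u_j, u_j>.
Coefficients: <v, e_1> = 9/sqrt(5), <v, e_2> = -4/sqrt(45), <v, e_3> = 16/sqrt(18).
Square and sum: Σ |<v, e_j>|^2 = 277/9.
Compute ||v||^2 = v·v = 31.
Deficit = 31 − 277/9 = 2/9 ≥ 0, confirming Bessel's inequality. (The deficit equals ||v − Σ <v,e_j> e_j||^2, the squared distance from v to span{e_j}.)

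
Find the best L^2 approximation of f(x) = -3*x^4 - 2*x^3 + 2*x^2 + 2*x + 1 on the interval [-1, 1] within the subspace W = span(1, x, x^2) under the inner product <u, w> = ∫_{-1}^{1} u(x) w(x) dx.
g(x) = -4*x^2/7 + 4*x/5 + 44/35

The best approximation g ∈ W is the orthogonal projection of f onto W. Writing g = a_0 + a_1 x + a_2 x^2, the coefficients solve the normal equations G · a = b where
  G_{ij} = <φ_i, φ_j> and b_i = <f, φ_i>, with φ_0 = 1, φ_1 = x, φ_2 = x^2.
G =
  [2, 0, 2/3]
  [0, 2/3, 0]
  [2/3, 0, 2/5],
b = (32/15, 8/15, 64/105).
Solving gives a_0 = 44/35, a_1 = 4/5, a_2 = -4/7, so
  g(x) = -4*x^2/7 + 4*x/5 + 44/35.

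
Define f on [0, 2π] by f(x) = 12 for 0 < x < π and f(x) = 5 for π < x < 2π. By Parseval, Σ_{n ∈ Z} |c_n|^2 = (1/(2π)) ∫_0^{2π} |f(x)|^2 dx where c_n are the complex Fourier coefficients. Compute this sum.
Σ |c_n|^2 = 169/2

Parseval equates the L^2 energy of f (normalised by 1/(2π)) with the ℓ^2 sum of its Fourier coefficients: (1/(2π)) ∫_0^{2π} |f|^2 = Σ |c_n|^2.
Compute the left side: (1/(2π)) [∫_0^π 12^2 dx + ∫_π^{2π} 5^2 dx] = (1/(2π)) · (144π + 25π) = (144 + 25)/2 = 169/2.
So Σ_{n ∈ Z} |c_n|^2 = 169/2.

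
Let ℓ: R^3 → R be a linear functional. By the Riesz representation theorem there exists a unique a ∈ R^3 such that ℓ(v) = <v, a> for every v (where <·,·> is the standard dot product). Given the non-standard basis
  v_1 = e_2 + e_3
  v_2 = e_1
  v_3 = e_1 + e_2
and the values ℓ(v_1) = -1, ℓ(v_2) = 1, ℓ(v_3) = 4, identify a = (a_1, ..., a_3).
a = (1, 3, -4)

Write a = (a_1, ..., a_3) in the standard basis. For each basis vector v_i, ℓ(v_i) = <v_i, a> is a linear equation in the a_j's. Collect the n equations into a matrix system V a = ℓ, where row i of V is v_i (expressed in the standard basis). Since V is invertible (lower-triangular with 1s on the diagonal, up to permutation), solve by back-substitution:
  V =
[[0, 1, 1],
 [1, 0, 0],
 [1, 1, 0]]
  V a = (-1, 1, 4)
Solving gives a = (1, 3, -4).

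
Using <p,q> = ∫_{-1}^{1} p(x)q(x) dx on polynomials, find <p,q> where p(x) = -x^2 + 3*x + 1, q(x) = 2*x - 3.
<p,q> = 0

Expand the product: p(x)·q(x) = -2*x^3 + 9*x^2 - 7*x - 3.
∫_{-1}^{1} of each monomial x^k gives [2/(k+1) if k even, 0 if k odd]. Integrating term-by-term (or equivalently evaluating the antiderivative F(x) = -x^4/2 + 3*x^3 - 7*x^2/2 - 3*x at the endpoints):
  F(1) − F(−1) = -4 − (-4) = 0.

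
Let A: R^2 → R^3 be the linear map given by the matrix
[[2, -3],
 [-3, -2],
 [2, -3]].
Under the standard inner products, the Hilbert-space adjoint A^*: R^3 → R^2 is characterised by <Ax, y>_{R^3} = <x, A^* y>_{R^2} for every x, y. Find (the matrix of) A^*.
A^* = A^T =
[[2, -3, 2],
 [-3, -2, -3]]

For real matrices with standard dot products, the defining identity <Ax, y> = <x, A^* y> gives (Ax)^T y = x^T (A^*) y, i.e. x^T A^T y = x^T (A^*) y. Since this holds for all x, y, we must have A^* = A^T. Therefore
A^* =
[[2, -3, 2],
 [-3, -2, -3]].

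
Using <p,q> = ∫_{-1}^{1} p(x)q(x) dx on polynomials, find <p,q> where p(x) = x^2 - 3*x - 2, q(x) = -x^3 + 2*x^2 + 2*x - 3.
<p,q> = 16/3

Expand the product: p(x)·q(x) = -x^5 + 5*x^4 - 2*x^3 - 13*x^2 + 5*x + 6.
∫_{-1}^{1} of each monomial x^k gives [2/(k+1) if k even, 0 if k odd]. Integrating term-by-term (or equivalently evaluating the antiderivative F(x) = -x^6/6 + x^5 - x^4/2 - 13*x^3/3 + 5*x^2/2 + 6*x at the endpoints):
  F(1) − F(−1) = 9/2 − (-5/6) = 16/3.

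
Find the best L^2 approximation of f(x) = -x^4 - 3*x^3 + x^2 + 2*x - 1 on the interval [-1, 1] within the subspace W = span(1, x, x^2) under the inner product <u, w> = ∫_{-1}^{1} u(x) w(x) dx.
g(x) = x^2/7 + x/5 - 32/35

The best approximation g ∈ W is the orthogonal projection of f onto W. Writing g = a_0 + a_1 x + a_2 x^2, the coefficients solve the normal equations G · a = b where
  G_{ij} = <φ_i, φ_j> and b_i = <f, φ_i>, with φ_0 = 1, φ_1 = x, φ_2 = x^2.
G =
  [2, 0, 2/3]
  [0, 2/3, 0]
  [2/3, 0, 2/5],
b = (-26/15, 2/15, -58/105).
Solving gives a_0 = -32/35, a_1 = 1/5, a_2 = 1/7, so
  g(x) = x^2/7 + x/5 - 32/35.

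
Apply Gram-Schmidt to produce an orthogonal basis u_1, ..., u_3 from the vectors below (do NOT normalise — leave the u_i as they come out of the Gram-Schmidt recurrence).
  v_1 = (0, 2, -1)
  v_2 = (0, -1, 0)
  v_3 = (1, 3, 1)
Orthogonal basis:
  u_1 = (0, 2, -1)
  u_2 = (0, -1/5, -2/5)
  u_3 = (1, 0, 0)

Apply the Gram-Schmidt recurrence
  u_1 = v_1
  u_i = v_i − Σ_{j<i} ((v_i · u_j) / (u_j · u_j)) · u_j.

Step by step this gives:
  u_1 = (0, 2, -1)
  u_2 = (0, -1/5, -2/5)
  u_3 = (1, 0, 0)

Orthogonality check:
  u_2 · u_1 = 0 (should be 0)
  u_3 · u_1 = 0 (should be 0)
  u_3 · u_2 = 0 (should be 0)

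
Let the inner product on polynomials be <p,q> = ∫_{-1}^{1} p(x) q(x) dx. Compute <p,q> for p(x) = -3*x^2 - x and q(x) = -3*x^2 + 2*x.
<p,q> = 34/15

Expand the product: p(x)·q(x) = 9*x^4 - 3*x^3 - 2*x^2.
∫_{-1}^{1} of each monomial x^k gives [2/(k+1) if k even, 0 if k odd]. Integrating term-by-term (or equivalently evaluating the antiderivative F(x) = 9*x^5/5 - 3*x^4/4 - 2*x^3/3 at the endpoints):
  F(1) − F(−1) = 23/60 − (-113/60) = 34/15.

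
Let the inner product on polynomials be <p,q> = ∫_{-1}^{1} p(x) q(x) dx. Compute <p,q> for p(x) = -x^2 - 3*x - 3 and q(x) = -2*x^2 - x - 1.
<p,q> = 202/15

Expand the product: p(x)·q(x) = 2*x^4 + 7*x^3 + 10*x^2 + 6*x + 3.
∫_{-1}^{1} of each monomial x^k gives [2/(k+1) if k even, 0 if k odd]. Integrating term-by-term (or equivalently evaluating the antiderivative F(x) = 2*x^5/5 + 7*x^4/4 + 10*x^3/3 + 3*x^2 + 3*x at the endpoints):
  F(1) − F(−1) = 689/60 − (-119/60) = 202/15.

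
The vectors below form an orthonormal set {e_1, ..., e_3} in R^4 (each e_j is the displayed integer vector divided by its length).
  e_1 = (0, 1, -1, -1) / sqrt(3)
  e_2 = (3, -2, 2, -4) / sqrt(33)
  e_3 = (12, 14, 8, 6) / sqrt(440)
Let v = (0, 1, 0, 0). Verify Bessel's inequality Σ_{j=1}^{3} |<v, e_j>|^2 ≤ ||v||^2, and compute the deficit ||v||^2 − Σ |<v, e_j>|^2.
Σ |<v, e_j>|^2 = 9/10; ||v||^2 = 1; deficit = 1/10

Write each e_j = u_j / sqrt(<u_j, u_j>) where u_j is the displayed integer vector. Then <v, e_j> = <v, u_j> / sqrt(<u_j, u_j>), so |<v, e_j>|^2 = <v, u_j>^2 / <u_j, u_j>.
Coefficients: <v, e_1> = 1/sqrt(3), <v, e_2> = -2/sqrt(33), <v, e_3> = 14/sqrt(440).
Square and sum: Σ |<v, e_j>|^2 = 9/10.
Compute ||v||^2 = v·v = 1.
Deficit = 1 − 9/10 = 1/10 ≥ 0, confirming Bessel's inequality. (The deficit equals ||v − Σ <v,e_j> e_j||^2, the squared distance from v to span{e_j}.)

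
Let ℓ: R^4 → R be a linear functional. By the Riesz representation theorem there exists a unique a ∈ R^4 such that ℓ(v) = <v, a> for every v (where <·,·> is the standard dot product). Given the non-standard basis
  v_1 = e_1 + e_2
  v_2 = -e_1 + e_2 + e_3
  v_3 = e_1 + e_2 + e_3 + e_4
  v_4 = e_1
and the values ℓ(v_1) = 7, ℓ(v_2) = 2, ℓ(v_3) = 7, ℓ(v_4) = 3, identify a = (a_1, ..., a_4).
a = (3, 4, 1, -1)

Write a = (a_1, ..., a_4) in the standard basis. For each basis vector v_i, ℓ(v_i) = <v_i, a> is a linear equation in the a_j's. Collect the n equations into a matrix system V a = ℓ, where row i of V is v_i (expressed in the standard basis). Since V is invertible (lower-triangular with 1s on the diagonal, up to permutation), solve by back-substitution:
  V =
[[1, 1, 0, 0],
 [-1, 1, 1, 0],
 [1, 1, 1, 1],
 [1, 0, 0, 0]]
  V a = (7, 2, 7, 3)
Solving gives a = (3, 4, 1, -1).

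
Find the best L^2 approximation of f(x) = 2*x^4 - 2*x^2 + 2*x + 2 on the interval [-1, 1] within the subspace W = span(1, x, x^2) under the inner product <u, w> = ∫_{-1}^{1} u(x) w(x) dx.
g(x) = -2*x^2/7 + 2*x + 64/35

The best approximation g ∈ W is the orthogonal projection of f onto W. Writing g = a_0 + a_1 x + a_2 x^2, the coefficients solve the normal equations G · a = b where
  G_{ij} = <φ_i, φ_j> and b_i = <f, φ_i>, with φ_0 = 1, φ_1 = x, φ_2 = x^2.
G =
  [2, 0, 2/3]
  [0, 2/3, 0]
  [2/3, 0, 2/5],
b = (52/15, 4/3, 116/105).
Solving gives a_0 = 64/35, a_1 = 2, a_2 = -2/7, so
  g(x) = -2*x^2/7 + 2*x + 64/35.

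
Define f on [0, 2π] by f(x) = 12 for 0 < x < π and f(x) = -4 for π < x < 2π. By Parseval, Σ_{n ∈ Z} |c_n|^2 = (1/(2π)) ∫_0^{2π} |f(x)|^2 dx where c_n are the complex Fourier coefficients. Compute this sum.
Σ |c_n|^2 = 80

Parseval equates the L^2 energy of f (normalised by 1/(2π)) with the ℓ^2 sum of its Fourier coefficients: (1/(2π)) ∫_0^{2π} |f|^2 = Σ |c_n|^2.
Compute the left side: (1/(2π)) [∫_0^π 12^2 dx + ∫_π^{2π} (-4)^2 dx] = (1/(2π)) · (144π + 16π) = (144 + 16)/2 = 80.
So Σ_{n ∈ Z} |c_n|^2 = 80.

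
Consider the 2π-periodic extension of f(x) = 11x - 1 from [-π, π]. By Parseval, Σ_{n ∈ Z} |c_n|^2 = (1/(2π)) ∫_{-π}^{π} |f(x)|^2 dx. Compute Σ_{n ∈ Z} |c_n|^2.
Σ |c_n|^2 = 121π^2/3 + 1

Expand and integrate term by term over [-π, π]:
  ∫ (11x)^2 dx = 121·(2π^3/3); ∫ 2·11·(-1)·x dx = 0 (odd integrand); ∫ (-1)^2 dx = 1·2π.
So (1/(2π)) ∫_{-π}^{π} (11x - 1)^2 dx = 121π^2/3 + 1 = 121π^2/3 + 1.
Parseval ⇒ Σ |c_n|^2 = 121π^2/3 + 1.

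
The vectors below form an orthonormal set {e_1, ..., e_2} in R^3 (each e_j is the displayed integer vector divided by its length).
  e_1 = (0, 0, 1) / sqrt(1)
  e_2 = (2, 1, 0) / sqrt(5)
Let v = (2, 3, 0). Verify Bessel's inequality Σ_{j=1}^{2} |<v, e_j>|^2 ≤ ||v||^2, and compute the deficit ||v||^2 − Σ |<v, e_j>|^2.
Σ |<v, e_j>|^2 = 49/5; ||v||^2 = 13; deficit = 16/5

Write each e_j = u_j / sqrt(<u_j, u_j>) where u_j is the displayed integer vector. Then <v, e_j> = <v, u_j> / sqrt(<u_j, u_j>), so |<v, e_j>|^2 = <v, u_j>^2 / <u_j, u_j>.
Coefficients: <v, e_1> = 0/sqrt(1), <v, e_2> = 7/sqrt(5).
Square and sum: Σ |<v, e_j>|^2 = 49/5.
Compute ||v||^2 = v·v = 13.
Deficit = 13 − 49/5 = 16/5 ≥ 0, confirming Bessel's inequality. (The deficit equals ||v − Σ <v,e_j> e_j||^2, the squared distance from v to span{e_j}.)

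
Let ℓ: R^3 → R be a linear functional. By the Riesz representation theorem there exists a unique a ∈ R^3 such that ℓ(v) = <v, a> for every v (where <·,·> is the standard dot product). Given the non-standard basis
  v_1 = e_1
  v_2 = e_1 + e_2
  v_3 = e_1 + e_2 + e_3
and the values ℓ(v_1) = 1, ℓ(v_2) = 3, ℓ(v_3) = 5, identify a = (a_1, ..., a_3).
a = (1, 2, 2)

Write a = (a_1, ..., a_3) in the standard basis. For each basis vector v_i, ℓ(v_i) = <v_i, a> is a linear equation in the a_j's. Collect the n equations into a matrix system V a = ℓ, where row i of V is v_i (expressed in the standard basis). Since V is invertible (lower-triangular with 1s on the diagonal, up to permutation), solve by back-substitution:
  V =
[[1, 0, 0],
 [1, 1, 0],
 [1, 1, 1]]
  V a = (1, 3, 5)
Solving gives a = (1, 2, 2).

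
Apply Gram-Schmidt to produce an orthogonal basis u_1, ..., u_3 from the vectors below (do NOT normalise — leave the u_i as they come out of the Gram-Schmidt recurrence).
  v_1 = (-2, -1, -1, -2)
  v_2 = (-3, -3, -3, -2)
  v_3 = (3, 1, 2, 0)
Orthogonal basis:
  u_1 = (-2, -1, -1, -2)
  u_2 = (1/5, -7/5, -7/5, 6/5)
  u_3 = (4/3, -5/6, 1/6, -1)

Apply the Gram-Schmidt recurrence
  u_1 = v_1
  u_i = v_i − Σ_{j<i} ((v_i · u_j) / (u_j · u_j)) · u_j.

Step by step this gives:
  u_1 = (-2, -1, -1, -2)
  u_2 = (1/5, -7/5, -7/5, 6/5)
  u_3 = (4/3, -5/6, 1/6, -1)

Orthogonality check:
  u_2 · u_1 = 0 (should be 0)
  u_3 · u_1 = 0 (should be 0)
  u_3 · u_2 = 0 (should be 0)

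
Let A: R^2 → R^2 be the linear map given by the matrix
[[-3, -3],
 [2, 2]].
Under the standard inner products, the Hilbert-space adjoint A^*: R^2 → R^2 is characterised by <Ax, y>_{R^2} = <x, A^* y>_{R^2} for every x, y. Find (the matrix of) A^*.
A^* = A^T =
[[-3, 2],
 [-3, 2]]

For real matrices with standard dot products, the defining identity <Ax, y> = <x, A^* y> gives (Ax)^T y = x^T (A^*) y, i.e. x^T A^T y = x^T (A^*) y. Since this holds for all x, y, we must have A^* = A^T. Therefore
A^* =
[[-3, 2],
 [-3, 2]].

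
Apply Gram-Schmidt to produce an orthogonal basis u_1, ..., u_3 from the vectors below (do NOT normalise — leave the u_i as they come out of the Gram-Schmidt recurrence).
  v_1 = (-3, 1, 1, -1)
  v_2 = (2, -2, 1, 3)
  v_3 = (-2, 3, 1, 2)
Orthogonal basis:
  u_1 = (-3, 1, 1, -1)
  u_2 = (-1/2, -7/6, 11/6, 13/6)
  u_3 = (11/58, 161/58, -21/58, 107/58)

Apply the Gram-Schmidt recurrence
  u_1 = v_1
  u_i = v_i − Σ_{j<i} ((v_i · u_j) / (u_j · u_j)) · u_j.

Step by step this gives:
  u_1 = (-3, 1, 1, -1)
  u_2 = (-1/2, -7/6, 11/6, 13/6)
  u_3 = (11/58, 161/58, -21/58, 107/58)

Orthogonality check:
  u_2 · u_1 = 0 (should be 0)
  u_3 · u_1 = 0 (should be 0)
  u_3 · u_2 = 0 (should be 0)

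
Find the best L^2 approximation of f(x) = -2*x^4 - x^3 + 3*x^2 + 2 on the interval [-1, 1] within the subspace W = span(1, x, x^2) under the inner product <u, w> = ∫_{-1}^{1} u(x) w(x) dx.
g(x) = 9*x^2/7 - 3*x/5 + 76/35

The best approximation g ∈ W is the orthogonal projection of f onto W. Writing g = a_0 + a_1 x + a_2 x^2, the coefficients solve the normal equations G · a = b where
  G_{ij} = <φ_i, φ_j> and b_i = <f, φ_i>, with φ_0 = 1, φ_1 = x, φ_2 = x^2.
G =
  [2, 0, 2/3]
  [0, 2/3, 0]
  [2/3, 0, 2/5],
b = (26/5, -2/5, 206/105).
Solving gives a_0 = 76/35, a_1 = -3/5, a_2 = 9/7, so
  g(x) = 9*x^2/7 - 3*x/5 + 76/35.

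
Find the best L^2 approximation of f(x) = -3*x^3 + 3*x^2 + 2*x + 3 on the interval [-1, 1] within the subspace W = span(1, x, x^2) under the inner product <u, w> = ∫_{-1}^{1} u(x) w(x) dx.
g(x) = 3*x^2 + x/5 + 3

The best approximation g ∈ W is the orthogonal projection of f onto W. Writing g = a_0 + a_1 x + a_2 x^2, the coefficients solve the normal equations G · a = b where
  G_{ij} = <φ_i, φ_j> and b_i = <f, φ_i>, with φ_0 = 1, φ_1 = x, φ_2 = x^2.
G =
  [2, 0, 2/3]
  [0, 2/3, 0]
  [2/3, 0, 2/5],
b = (8, 2/15, 16/5).
Solving gives a_0 = 3, a_1 = 1/5, a_2 = 3, so
  g(x) = 3*x^2 + x/5 + 3.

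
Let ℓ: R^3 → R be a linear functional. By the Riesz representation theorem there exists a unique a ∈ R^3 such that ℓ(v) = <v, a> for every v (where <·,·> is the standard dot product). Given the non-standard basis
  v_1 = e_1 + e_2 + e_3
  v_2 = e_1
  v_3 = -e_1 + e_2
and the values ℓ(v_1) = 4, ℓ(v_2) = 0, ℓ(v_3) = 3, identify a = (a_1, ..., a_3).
a = (0, 3, 1)

Write a = (a_1, ..., a_3) in the standard basis. For each basis vector v_i, ℓ(v_i) = <v_i, a> is a linear equation in the a_j's. Collect the n equations into a matrix system V a = ℓ, where row i of V is v_i (expressed in the standard basis). Since V is invertible (lower-triangular with 1s on the diagonal, up to permutation), solve by back-substitution:
  V =
[[1, 1, 1],
 [1, 0, 0],
 [-1, 1, 0]]
  V a = (4, 0, 3)
Solving gives a = (0, 3, 1).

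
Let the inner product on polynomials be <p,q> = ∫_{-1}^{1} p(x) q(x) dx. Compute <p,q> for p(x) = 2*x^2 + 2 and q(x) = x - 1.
<p,q> = -16/3

Expand the product: p(x)·q(x) = 2*x^3 - 2*x^2 + 2*x - 2.
∫_{-1}^{1} of each monomial x^k gives [2/(k+1) if k even, 0 if k odd]. Integrating term-by-term (or equivalently evaluating the antiderivative F(x) = x^4/2 - 2*x^3/3 + x^2 - 2*x at the endpoints):
  F(1) − F(−1) = -7/6 − (25/6) = -16/3.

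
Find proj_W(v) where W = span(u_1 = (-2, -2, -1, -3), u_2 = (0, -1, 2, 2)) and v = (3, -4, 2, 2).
proj_W(v) = (-2/7, -12/7, 19/7, 17/7)

Set up U = [u_1 | ... | u_2] ∈ R^(4×2). The projector onto W = col(U) is P = U (U^T U)^(-1) U^T.
Compute U^T U =
  [18, -6]
  [-6, 9],
and U^T v = (-6, 12).
Solve U^T U · c = U^T v for the coefficients: c = (1/7, 10/7). The projection is proj_W(v) = U c.
Check: (v - proj_W(v)) · u_1 = 0  (should be 0).
Check: (v - proj_W(v)) · u_2 = 0  (should be 0).
Result: proj_W(v) = (-2/7, -12/7, 19/7, 17/7).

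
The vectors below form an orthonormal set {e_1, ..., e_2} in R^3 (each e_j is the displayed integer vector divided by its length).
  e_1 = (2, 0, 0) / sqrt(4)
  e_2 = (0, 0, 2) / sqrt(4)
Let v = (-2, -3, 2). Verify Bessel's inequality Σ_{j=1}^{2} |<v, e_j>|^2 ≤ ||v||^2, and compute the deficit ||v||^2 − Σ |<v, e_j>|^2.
Σ |<v, e_j>|^2 = 8; ||v||^2 = 17; deficit = 9

Write each e_j = u_j / sqrt(<u_j, u_j>) where u_j is the displayed integer vector. Then <v, e_j> = <v, u_j> / sqrt(<u_j, u_j>), so |<v, e_j>|^2 = <v, u_j>^2 / <u_j, u_j>.
Coefficients: <v, e_1> = -4/sqrt(4), <v, e_2> = 4/sqrt(4).
Square and sum: Σ |<v, e_j>|^2 = 8.
Compute ||v||^2 = v·v = 17.
Deficit = 17 − 8 = 9 ≥ 0, confirming Bessel's inequality. (The deficit equals ||v − Σ <v,e_j> e_j||^2, the squared distance from v to span{e_j}.)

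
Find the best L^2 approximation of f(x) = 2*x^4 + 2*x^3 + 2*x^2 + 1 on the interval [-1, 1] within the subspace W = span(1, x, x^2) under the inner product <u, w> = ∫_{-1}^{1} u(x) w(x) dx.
g(x) = 26*x^2/7 + 6*x/5 + 29/35

The best approximation g ∈ W is the orthogonal projection of f onto W. Writing g = a_0 + a_1 x + a_2 x^2, the coefficients solve the normal equations G · a = b where
  G_{ij} = <φ_i, φ_j> and b_i = <f, φ_i>, with φ_0 = 1, φ_1 = x, φ_2 = x^2.
G =
  [2, 0, 2/3]
  [0, 2/3, 0]
  [2/3, 0, 2/5],
b = (62/15, 4/5, 214/105).
Solving gives a_0 = 29/35, a_1 = 6/5, a_2 = 26/7, so
  g(x) = 26*x^2/7 + 6*x/5 + 29/35.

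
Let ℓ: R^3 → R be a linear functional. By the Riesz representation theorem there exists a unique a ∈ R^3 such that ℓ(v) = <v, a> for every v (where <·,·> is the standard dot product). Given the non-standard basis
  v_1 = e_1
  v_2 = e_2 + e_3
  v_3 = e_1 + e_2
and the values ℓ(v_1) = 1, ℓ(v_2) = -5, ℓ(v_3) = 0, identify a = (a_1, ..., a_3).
a = (1, -1, -4)

Write a = (a_1, ..., a_3) in the standard basis. For each basis vector v_i, ℓ(v_i) = <v_i, a> is a linear equation in the a_j's. Collect the n equations into a matrix system V a = ℓ, where row i of V is v_i (expressed in the standard basis). Since V is invertible (lower-triangular with 1s on the diagonal, up to permutation), solve by back-substitution:
  V =
[[1, 0, 0],
 [0, 1, 1],
 [1, 1, 0]]
  V a = (1, -5, 0)
Solving gives a = (1, -1, -4).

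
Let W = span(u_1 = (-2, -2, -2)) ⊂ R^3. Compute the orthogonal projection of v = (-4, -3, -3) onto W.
proj_W(v) = (-10/3, -10/3, -10/3)

Set up U = [u_1 | ... | u_1] ∈ R^(3×1). The projector onto W = col(U) is P = U (U^T U)^(-1) U^T.
Compute U^T U =
  [12],
and U^T v = (20).
Solve U^T U · c = U^T v for the coefficients: c = (5/3). The projection is proj_W(v) = U c.
Check: (v - proj_W(v)) · u_1 = 0  (should be 0).
Result: proj_W(v) = (-10/3, -10/3, -10/3).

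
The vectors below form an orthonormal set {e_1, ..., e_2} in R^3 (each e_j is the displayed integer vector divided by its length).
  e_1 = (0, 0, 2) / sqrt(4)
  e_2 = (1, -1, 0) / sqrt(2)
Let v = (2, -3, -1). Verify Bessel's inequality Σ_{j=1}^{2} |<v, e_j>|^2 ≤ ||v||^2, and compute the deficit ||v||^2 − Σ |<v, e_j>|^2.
Σ |<v, e_j>|^2 = 27/2; ||v||^2 = 14; deficit = 1/2

Write each e_j = u_j / sqrt(<u_j, u_j>) where u_j is the displayed integer vector. Then <v, e_j> = <v, u_j> / sqrt(<u_j, u_j>), so |<v, e_j>|^2 = <v, u_j>^2 / <u_j, u_j>.
Coefficients: <v, e_1> = -2/sqrt(4), <v, e_2> = 5/sqrt(2).
Square and sum: Σ |<v, e_j>|^2 = 27/2.
Compute ||v||^2 = v·v = 14.
Deficit = 14 − 27/2 = 1/2 ≥ 0, confirming Bessel's inequality. (The deficit equals ||v − Σ <v,e_j> e_j||^2, the squared distance from v to span{e_j}.)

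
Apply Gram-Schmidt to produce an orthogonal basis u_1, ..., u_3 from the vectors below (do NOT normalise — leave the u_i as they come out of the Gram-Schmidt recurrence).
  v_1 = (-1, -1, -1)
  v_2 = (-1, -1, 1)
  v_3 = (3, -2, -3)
Orthogonal basis:
  u_1 = (-1, -1, -1)
  u_2 = (-2/3, -2/3, 4/3)
  u_3 = (5/2, -5/2, 0)

Apply the Gram-Schmidt recurrence
  u_1 = v_1
  u_i = v_i − Σ_{j<i} ((v_i · u_j) / (u_j · u_j)) · u_j.

Step by step this gives:
  u_1 = (-1, -1, -1)
  u_2 = (-2/3, -2/3, 4/3)
  u_3 = (5/2, -5/2, 0)

Orthogonality check:
  u_2 · u_1 = 0 (should be 0)
  u_3 · u_1 = 0 (should be 0)
  u_3 · u_2 = 0 (should be 0)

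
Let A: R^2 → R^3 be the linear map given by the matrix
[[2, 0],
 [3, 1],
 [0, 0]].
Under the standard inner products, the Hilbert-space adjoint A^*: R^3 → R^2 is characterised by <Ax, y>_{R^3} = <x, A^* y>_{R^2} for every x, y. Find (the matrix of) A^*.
A^* = A^T =
[[2, 3, 0],
 [0, 1, 0]]

For real matrices with standard dot products, the defining identity <Ax, y> = <x, A^* y> gives (Ax)^T y = x^T (A^*) y, i.e. x^T A^T y = x^T (A^*) y. Since this holds for all x, y, we must have A^* = A^T. Therefore
A^* =
[[2, 3, 0],
 [0, 1, 0]].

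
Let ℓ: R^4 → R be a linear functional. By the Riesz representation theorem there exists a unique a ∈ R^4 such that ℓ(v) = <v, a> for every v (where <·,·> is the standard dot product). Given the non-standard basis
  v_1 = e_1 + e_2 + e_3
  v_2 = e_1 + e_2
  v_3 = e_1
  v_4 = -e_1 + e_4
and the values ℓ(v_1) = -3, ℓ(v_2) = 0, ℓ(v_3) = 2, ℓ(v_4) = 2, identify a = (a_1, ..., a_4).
a = (2, -2, -3, 4)

Write a = (a_1, ..., a_4) in the standard basis. For each basis vector v_i, ℓ(v_i) = <v_i, a> is a linear equation in the a_j's. Collect the n equations into a matrix system V a = ℓ, where row i of V is v_i (expressed in the standard basis). Since V is invertible (lower-triangular with 1s on the diagonal, up to permutation), solve by back-substitution:
  V =
[[1, 1, 1, 0],
 [1, 1, 0, 0],
 [1, 0, 0, 0],
 [-1, 0, 0, 1]]
  V a = (-3, 0, 2, 2)
Solving gives a = (2, -2, -3, 4).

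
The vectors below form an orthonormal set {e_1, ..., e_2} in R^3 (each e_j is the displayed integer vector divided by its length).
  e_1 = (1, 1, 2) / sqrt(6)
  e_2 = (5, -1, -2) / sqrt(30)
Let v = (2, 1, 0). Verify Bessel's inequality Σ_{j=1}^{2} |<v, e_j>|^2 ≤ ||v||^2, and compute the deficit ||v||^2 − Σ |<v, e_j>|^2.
Σ |<v, e_j>|^2 = 21/5; ||v||^2 = 5; deficit = 4/5

Write each e_j = u_j / sqrt(<u_j, u_j>) where u_j is the displayed integer vector. Then <v, e_j> = <v, u_j> / sqrt(<u_j, u_j>), so |<v, e_j>|^2 = <v, u_j>^2 / <u_j, u_j>.
Coefficients: <v, e_1> = 3/sqrt(6), <v, e_2> = 9/sqrt(30).
Square and sum: Σ |<v, e_j>|^2 = 21/5.
Compute ||v||^2 = v·v = 5.
Deficit = 5 − 21/5 = 4/5 ≥ 0, confirming Bessel's inequality. (The deficit equals ||v − Σ <v,e_j> e_j||^2, the squared distance from v to span{e_j}.)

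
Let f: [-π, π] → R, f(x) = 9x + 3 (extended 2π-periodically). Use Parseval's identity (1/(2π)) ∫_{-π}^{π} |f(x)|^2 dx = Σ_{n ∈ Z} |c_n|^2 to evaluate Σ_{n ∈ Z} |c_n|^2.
Σ |c_n|^2 = 27π^2 + 9

Expand and integrate term by term over [-π, π]:
  ∫ (9x)^2 dx = 81·(2π^3/3); ∫ 2·9·(3)·x dx = 0 (odd integrand); ∫ 3^2 dx = 9·2π.
So (1/(2π)) ∫_{-π}^{π} (9x + 3)^2 dx = 81π^2/3 + 9 = 27π^2 + 9.
Parseval ⇒ Σ |c_n|^2 = 27π^2 + 9.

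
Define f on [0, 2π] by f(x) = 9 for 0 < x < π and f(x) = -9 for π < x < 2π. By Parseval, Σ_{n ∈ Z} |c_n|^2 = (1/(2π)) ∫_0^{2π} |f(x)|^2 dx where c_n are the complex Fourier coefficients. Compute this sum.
Σ |c_n|^2 = 81

Parseval equates the L^2 energy of f (normalised by 1/(2π)) with the ℓ^2 sum of its Fourier coefficients: (1/(2π)) ∫_0^{2π} |f|^2 = Σ |c_n|^2.
Compute the left side: (1/(2π)) [∫_0^π 9^2 dx + ∫_π^{2π} (-9)^2 dx] = (1/(2π)) · (81π + 81π) = (81 + 81)/2 = 81.
So Σ_{n ∈ Z} |c_n|^2 = 81.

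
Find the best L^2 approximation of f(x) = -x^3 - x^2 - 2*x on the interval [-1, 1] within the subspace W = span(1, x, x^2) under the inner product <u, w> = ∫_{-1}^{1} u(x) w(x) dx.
g(x) = -x^2 - 13*x/5

The best approximation g ∈ W is the orthogonal projection of f onto W. Writing g = a_0 + a_1 x + a_2 x^2, the coefficients solve the normal equations G · a = b where
  G_{ij} = <φ_i, φ_j> and b_i = <f, φ_i>, with φ_0 = 1, φ_1 = x, φ_2 = x^2.
G =
  [2, 0, 2/3]
  [0, 2/3, 0]
  [2/3, 0, 2/5],
b = (-2/3, -26/15, -2/5).
Solving gives a_0 = 0, a_1 = -13/5, a_2 = -1, so
  g(x) = -x^2 - 13*x/5.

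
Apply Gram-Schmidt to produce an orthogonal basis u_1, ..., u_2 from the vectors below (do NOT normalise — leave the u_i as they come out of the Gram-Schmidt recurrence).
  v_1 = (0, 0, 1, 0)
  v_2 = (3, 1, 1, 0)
Orthogonal basis:
  u_1 = (0, 0, 1, 0)
  u_2 = (3, 1, 0, 0)

Apply the Gram-Schmidt recurrence
  u_1 = v_1
  u_i = v_i − Σ_{j<i} ((v_i · u_j) / (u_j · u_j)) · u_j.

Step by step this gives:
  u_1 = (0, 0, 1, 0)
  u_2 = (3, 1, 0, 0)

Orthogonality check:
  u_2 · u_1 = 0 (should be 0)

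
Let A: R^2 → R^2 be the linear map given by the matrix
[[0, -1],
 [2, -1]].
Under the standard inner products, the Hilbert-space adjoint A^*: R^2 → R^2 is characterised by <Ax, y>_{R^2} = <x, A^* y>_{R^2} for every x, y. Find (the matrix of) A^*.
A^* = A^T =
[[0, 2],
 [-1, -1]]

For real matrices with standard dot products, the defining identity <Ax, y> = <x, A^* y> gives (Ax)^T y = x^T (A^*) y, i.e. x^T A^T y = x^T (A^*) y. Since this holds for all x, y, we must have A^* = A^T. Therefore
A^* =
[[0, 2],
 [-1, -1]].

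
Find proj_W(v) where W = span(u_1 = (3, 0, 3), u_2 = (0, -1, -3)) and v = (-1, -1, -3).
proj_W(v) = (-10/11, -8/11, -34/11)

Set up U = [u_1 | ... | u_2] ∈ R^(3×2). The projector onto W = col(U) is P = U (U^T U)^(-1) U^T.
Compute U^T U =
  [18, -9]
  [-9, 10],
and U^T v = (-12, 10).
Solve U^T U · c = U^T v for the coefficients: c = (-10/33, 8/11). The projection is proj_W(v) = U c.
Check: (v - proj_W(v)) · u_1 = 0  (should be 0).
Check: (v - proj_W(v)) · u_2 = 0  (should be 0).
Result: proj_W(v) = (-10/11, -8/11, -34/11).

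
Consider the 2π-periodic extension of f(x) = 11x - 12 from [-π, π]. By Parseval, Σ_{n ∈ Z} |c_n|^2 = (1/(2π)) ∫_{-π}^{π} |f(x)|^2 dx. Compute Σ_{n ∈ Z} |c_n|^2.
Σ |c_n|^2 = 121π^2/3 + 144

Expand and integrate term by term over [-π, π]:
  ∫ (11x)^2 dx = 121·(2π^3/3); ∫ 2·11·(-12)·x dx = 0 (odd integrand); ∫ (-12)^2 dx = 144·2π.
So (1/(2π)) ∫_{-π}^{π} (11x - 12)^2 dx = 121π^2/3 + 144 = 121π^2/3 + 144.
Parseval ⇒ Σ |c_n|^2 = 121π^2/3 + 144.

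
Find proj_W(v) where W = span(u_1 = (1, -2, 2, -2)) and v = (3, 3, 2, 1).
proj_W(v) = (-1/13, 2/13, -2/13, 2/13)

Set up U = [u_1 | ... | u_1] ∈ R^(4×1). The projector onto W = col(U) is P = U (U^T U)^(-1) U^T.
Compute U^T U =
  [13],
and U^T v = (-1).
Solve U^T U · c = U^T v for the coefficients: c = (-1/13). The projection is proj_W(v) = U c.
Check: (v - proj_W(v)) · u_1 = 0  (should be 0).
Result: proj_W(v) = (-1/13, 2/13, -2/13, 2/13).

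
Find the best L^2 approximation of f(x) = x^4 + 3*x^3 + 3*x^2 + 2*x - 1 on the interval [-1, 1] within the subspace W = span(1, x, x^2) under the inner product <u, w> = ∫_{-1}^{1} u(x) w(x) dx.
g(x) = 27*x^2/7 + 19*x/5 - 38/35

The best approximation g ∈ W is the orthogonal projection of f onto W. Writing g = a_0 + a_1 x + a_2 x^2, the coefficients solve the normal equations G · a = b where
  G_{ij} = <φ_i, φ_j> and b_i = <f, φ_i>, with φ_0 = 1, φ_1 = x, φ_2 = x^2.
G =
  [2, 0, 2/3]
  [0, 2/3, 0]
  [2/3, 0, 2/5],
b = (2/5, 38/15, 86/105).
Solving gives a_0 = -38/35, a_1 = 19/5, a_2 = 27/7, so
  g(x) = 27*x^2/7 + 19*x/5 - 38/35.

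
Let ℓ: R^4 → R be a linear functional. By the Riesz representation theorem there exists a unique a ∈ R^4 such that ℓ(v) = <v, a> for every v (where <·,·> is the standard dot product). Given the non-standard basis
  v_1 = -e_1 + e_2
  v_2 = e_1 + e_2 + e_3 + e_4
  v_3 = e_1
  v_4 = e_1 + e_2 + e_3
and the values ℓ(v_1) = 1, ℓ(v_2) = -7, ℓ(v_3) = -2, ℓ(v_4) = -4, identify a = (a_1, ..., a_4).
a = (-2, -1, -1, -3)

Write a = (a_1, ..., a_4) in the standard basis. For each basis vector v_i, ℓ(v_i) = <v_i, a> is a linear equation in the a_j's. Collect the n equations into a matrix system V a = ℓ, where row i of V is v_i (expressed in the standard basis). Since V is invertible (lower-triangular with 1s on the diagonal, up to permutation), solve by back-substitution:
  V =
[[-1, 1, 0, 0],
 [1, 1, 1, 1],
 [1, 0, 0, 0],
 [1, 1, 1, 0]]
  V a = (1, -7, -2, -4)
Solving gives a = (-2, -1, -1, -3).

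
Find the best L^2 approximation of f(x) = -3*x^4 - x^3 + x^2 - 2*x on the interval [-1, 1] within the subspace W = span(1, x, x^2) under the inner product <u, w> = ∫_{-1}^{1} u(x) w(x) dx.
g(x) = -11*x^2/7 - 13*x/5 + 9/35

The best approximation g ∈ W is the orthogonal projection of f onto W. Writing g = a_0 + a_1 x + a_2 x^2, the coefficients solve the normal equations G · a = b where
  G_{ij} = <φ_i, φ_j> and b_i = <f, φ_i>, with φ_0 = 1, φ_1 = x, φ_2 = x^2.
G =
  [2, 0, 2/3]
  [0, 2/3, 0]
  [2/3, 0, 2/5],
b = (-8/15, -26/15, -16/35).
Solving gives a_0 = 9/35, a_1 = -13/5, a_2 = -11/7, so
  g(x) = -11*x^2/7 - 13*x/5 + 9/35.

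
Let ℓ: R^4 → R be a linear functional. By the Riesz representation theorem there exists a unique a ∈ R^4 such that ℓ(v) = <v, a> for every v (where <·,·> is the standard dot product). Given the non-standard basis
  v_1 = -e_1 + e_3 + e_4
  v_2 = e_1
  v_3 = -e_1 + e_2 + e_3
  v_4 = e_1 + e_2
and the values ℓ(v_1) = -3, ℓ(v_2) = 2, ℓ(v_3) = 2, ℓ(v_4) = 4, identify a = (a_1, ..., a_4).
a = (2, 2, 2, -3)

Write a = (a_1, ..., a_4) in the standard basis. For each basis vector v_i, ℓ(v_i) = <v_i, a> is a linear equation in the a_j's. Collect the n equations into a matrix system V a = ℓ, where row i of V is v_i (expressed in the standard basis). Since V is invertible (lower-triangular with 1s on the diagonal, up to permutation), solve by back-substitution:
  V =
[[-1, 0, 1, 1],
 [1, 0, 0, 0],
 [-1, 1, 1, 0],
 [1, 1, 0, 0]]
  V a = (-3, 2, 2, 4)
Solving gives a = (2, 2, 2, -3).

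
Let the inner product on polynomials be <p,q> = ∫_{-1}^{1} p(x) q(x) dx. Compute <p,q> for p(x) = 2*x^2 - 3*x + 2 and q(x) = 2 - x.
<p,q> = 38/3

Expand the product: p(x)·q(x) = -2*x^3 + 7*x^2 - 8*x + 4.
∫_{-1}^{1} of each monomial x^k gives [2/(k+1) if k even, 0 if k odd]. Integrating term-by-term (or equivalently evaluating the antiderivative F(x) = -x^4/2 + 7*x^3/3 - 4*x^2 + 4*x at the endpoints):
  F(1) − F(−1) = 11/6 − (-65/6) = 38/3.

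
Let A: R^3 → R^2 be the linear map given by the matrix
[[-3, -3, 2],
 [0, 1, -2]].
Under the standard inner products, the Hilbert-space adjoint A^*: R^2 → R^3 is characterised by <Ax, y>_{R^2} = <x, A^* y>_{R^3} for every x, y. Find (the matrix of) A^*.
A^* = A^T =
[[-3, 0],
 [-3, 1],
 [2, -2]]

For real matrices with standard dot products, the defining identity <Ax, y> = <x, A^* y> gives (Ax)^T y = x^T (A^*) y, i.e. x^T A^T y = x^T (A^*) y. Since this holds for all x, y, we must have A^* = A^T. Therefore
A^* =
[[-3, 0],
 [-3, 1],
 [2, -2]].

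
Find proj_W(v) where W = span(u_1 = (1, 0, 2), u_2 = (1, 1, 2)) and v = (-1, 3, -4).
proj_W(v) = (-9/5, 3, -18/5)

Set up U = [u_1 | ... | u_2] ∈ R^(3×2). The projector onto W = col(U) is P = U (U^T U)^(-1) U^T.
Compute U^T U =
  [5, 5]
  [5, 6],
and U^T v = (-9, -6).
Solve U^T U · c = U^T v for the coefficients: c = (-24/5, 3). The projection is proj_W(v) = U c.
Check: (v - proj_W(v)) · u_1 = 0  (should be 0).
Check: (v - proj_W(v)) · u_2 = 0  (should be 0).
Result: proj_W(v) = (-9/5, 3, -18/5).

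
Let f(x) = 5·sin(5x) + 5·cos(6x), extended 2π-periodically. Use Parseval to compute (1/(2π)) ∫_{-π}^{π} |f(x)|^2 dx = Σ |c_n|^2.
Σ |c_n|^2 = 25

Expand |f|^2 and use orthogonality of {sin(nx), cos(mx)} on [-π, π]:
  ∫_{-π}^{π} sin(nx)^2 dx = π, ∫ cos(mx)^2 dx = π, and cross terms integrate to 0.
So ∫_{-π}^{π} f(x)^2 dx = 5^2 · π + 5^2 · π = (25 + 25)π.
Divide by 2π: (25 + 25)/2 = 25.
By Parseval, this equals Σ |c_n|^2.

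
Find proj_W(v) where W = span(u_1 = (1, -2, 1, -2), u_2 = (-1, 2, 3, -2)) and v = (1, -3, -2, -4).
proj_W(v) = (20/11, -40/11, 1/11, -21/11)

Set up U = [u_1 | ... | u_2] ∈ R^(4×2). The projector onto W = col(U) is P = U (U^T U)^(-1) U^T.
Compute U^T U =
  [10, 2]
  [2, 18],
and U^T v = (13, -5).
Solve U^T U · c = U^T v for the coefficients: c = (61/44, -19/44). The projection is proj_W(v) = U c.
Check: (v - proj_W(v)) · u_1 = 0  (should be 0).
Check: (v - proj_W(v)) · u_2 = 0  (should be 0).
Result: proj_W(v) = (20/11, -40/11, 1/11, -21/11).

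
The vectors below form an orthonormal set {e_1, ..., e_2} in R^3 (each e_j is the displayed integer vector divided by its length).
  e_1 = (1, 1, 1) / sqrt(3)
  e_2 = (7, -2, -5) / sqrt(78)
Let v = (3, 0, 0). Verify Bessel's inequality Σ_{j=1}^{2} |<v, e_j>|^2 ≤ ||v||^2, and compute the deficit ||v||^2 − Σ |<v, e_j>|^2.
Σ |<v, e_j>|^2 = 225/26; ||v||^2 = 9; deficit = 9/26

Write each e_j = u_j / sqrt(<u_j, u_j>) where u_j is the displayed integer vector. Then <v, e_j> = <v, u_j> / sqrt(<u_j, u_j>), so |<v, e_j>|^2 = <v, u_j>^2 / <u_j, u_j>.
Coefficients: <v, e_1> = 3/sqrt(3), <v, e_2> = 21/sqrt(78).
Square and sum: Σ |<v, e_j>|^2 = 225/26.
Compute ||v||^2 = v·v = 9.
Deficit = 9 − 225/26 = 9/26 ≥ 0, confirming Bessel's inequality. (The deficit equals ||v − Σ <v,e_j> e_j||^2, the squared distance from v to span{e_j}.)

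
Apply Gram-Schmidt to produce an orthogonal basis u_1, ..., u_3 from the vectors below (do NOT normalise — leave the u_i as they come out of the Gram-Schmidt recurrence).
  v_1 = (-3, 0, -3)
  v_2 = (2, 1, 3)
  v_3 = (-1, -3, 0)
Orthogonal basis:
  u_1 = (-3, 0, -3)
  u_2 = (-1/2, 1, 1/2)
  u_3 = (-4/3, -4/3, 4/3)

Apply the Gram-Schmidt recurrence
  u_1 = v_1
  u_i = v_i − Σ_{j<i} ((v_i · u_j) / (u_j · u_j)) · u_j.

Step by step this gives:
  u_1 = (-3, 0, -3)
  u_2 = (-1/2, 1, 1/2)
  u_3 = (-4/3, -4/3, 4/3)

Orthogonality check:
  u_2 · u_1 = 0 (should be 0)
  u_3 · u_1 = 0 (should be 0)
  u_3 · u_2 = 0 (should be 0)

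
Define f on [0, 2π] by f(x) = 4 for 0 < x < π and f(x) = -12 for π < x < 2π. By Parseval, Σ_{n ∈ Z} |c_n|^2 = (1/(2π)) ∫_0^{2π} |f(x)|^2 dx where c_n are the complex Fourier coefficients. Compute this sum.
Σ |c_n|^2 = 80

Parseval equates the L^2 energy of f (normalised by 1/(2π)) with the ℓ^2 sum of its Fourier coefficients: (1/(2π)) ∫_0^{2π} |f|^2 = Σ |c_n|^2.
Compute the left side: (1/(2π)) [∫_0^π 4^2 dx + ∫_π^{2π} (-12)^2 dx] = (1/(2π)) · (16π + 144π) = (16 + 144)/2 = 80.
So Σ_{n ∈ Z} |c_n|^2 = 80.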